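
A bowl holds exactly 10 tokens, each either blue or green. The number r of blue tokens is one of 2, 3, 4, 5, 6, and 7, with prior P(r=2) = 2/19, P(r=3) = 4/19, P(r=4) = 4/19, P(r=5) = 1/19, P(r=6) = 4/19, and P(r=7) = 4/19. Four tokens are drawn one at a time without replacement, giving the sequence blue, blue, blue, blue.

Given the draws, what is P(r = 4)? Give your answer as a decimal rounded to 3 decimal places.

0.019

Under each hypothesis, the probability of the observed sequence is: P(data | r = 2) = (2/10)(1/9)(0/8) = 0; P(data | r = 3) = (3/10)(2/9)(1/8)(0/7) = 0; P(data | r = 4) = (4/10)(3/9)(2/8)(1/7) = 0.0047619; P(data | r = 5) = (5/10)(4/9)(3/8)(2/7) = 0.02381; P(data | r = 6) = (6/10)(5/9)(4/8)(3/7) = 0.071429; P(data | r = 7) = (7/10)(6/9)(5/8)(4/7) = 0.16667.
Multiplying each by its prior: 2/19 · 0 = 0, 4/19 · 0 = 0, 4/19 · 0.0047619 = 0.0010025, 1/19 · 0.02381 = 0.0012531, 4/19 · 0.071429 = 0.015038, 4/19 · 0.16667 = 0.035088; with total 0.052381.
So P(r = 4 | data) = (0.0010025) / (0.052381) = 0.019139.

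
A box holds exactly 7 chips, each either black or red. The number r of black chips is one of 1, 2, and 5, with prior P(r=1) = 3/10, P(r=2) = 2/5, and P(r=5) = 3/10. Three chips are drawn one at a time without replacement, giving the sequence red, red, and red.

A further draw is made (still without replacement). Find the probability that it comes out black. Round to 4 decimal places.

0.3500

Under each hypothesis, the probability of the observed sequence is: P(data | r = 1) = (6/7)(5/6)(4/5) = 4/7; P(data | r = 2) = (5/7)(4/6)(3/5) = 2/7; P(data | r = 5) = (2/7)(1/6)(0/5) = 0.
The prior-weighted likelihoods are 3/10 · 4/7 = 6/35, 2/5 · 2/7 = 4/35, 3/10 · 0 = 0; with total 2/7.
Dividing through by the total gives posterior P(r = 1 | data) = 3/5, P(r = 2 | data) = 2/5, P(r = 5 | data) = 0.
So P(black next | data) = Σ P(black next | H) P(H | data) = (1/4)(3/5) + (1/2)(2/5) = 7/20.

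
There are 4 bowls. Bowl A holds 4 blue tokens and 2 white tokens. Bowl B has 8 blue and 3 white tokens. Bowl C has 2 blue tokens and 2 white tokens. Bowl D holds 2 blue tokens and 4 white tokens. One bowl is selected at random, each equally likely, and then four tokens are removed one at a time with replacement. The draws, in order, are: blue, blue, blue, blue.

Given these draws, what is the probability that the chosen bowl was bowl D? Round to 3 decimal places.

0.022

Under each hypothesis, the probability of the observed sequence is: P(data | bowl A) = (4/6)(4/6)(4/6)(4/6) = 0.19753; P(data | bowl B) = (8/11)(8/11)(8/11)(8/11) = 0.27976; P(data | bowl C) = (2/4)(2/4)(2/4)(2/4) = 0.0625; P(data | bowl D) = (2/6)(2/6)(2/6)(2/6) = 0.012346.
Weighting by the prior gives 1/4 · 0.19753 = 0.049383, 1/4 · 0.27976 = 0.069941, 1/4 · 0.0625 = 0.015625, 1/4 · 0.012346 = 0.0030864; summing to 0.13803.
So P(bowl D | data) = (0.0030864) / (0.13803) = 0.02236.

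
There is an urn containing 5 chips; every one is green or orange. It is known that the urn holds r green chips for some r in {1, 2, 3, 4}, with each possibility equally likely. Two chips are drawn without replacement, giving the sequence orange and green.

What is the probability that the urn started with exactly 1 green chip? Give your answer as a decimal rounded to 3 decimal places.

0.200

For each hypothesis, P(data | H) works out to: P(data | r = 1) = (4/5)(1/4) = 1/5; P(data | r = 2) = (3/5)(2/4) = 3/10; P(data | r = 3) = (2/5)(3/4) = 3/10; P(data | r = 4) = (1/5)(4/4) = 1/5.
Multiplying each by its prior: 1/4 · 1/5 = 1/20, 1/4 · 3/10 = 3/40, 1/4 · 3/10 = 3/40, 1/4 · 1/5 = 1/20; summing to 1/4.
By Bayes' rule, P(r = 1 | data) = (1/20) / (1/4) = 1/5.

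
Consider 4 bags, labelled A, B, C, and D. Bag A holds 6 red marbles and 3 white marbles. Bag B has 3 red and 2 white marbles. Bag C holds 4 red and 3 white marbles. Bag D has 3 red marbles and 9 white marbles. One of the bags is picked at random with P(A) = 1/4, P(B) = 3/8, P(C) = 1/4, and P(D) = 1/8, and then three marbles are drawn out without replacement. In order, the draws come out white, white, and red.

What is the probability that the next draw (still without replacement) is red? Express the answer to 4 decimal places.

0.7506

For each hypothesis, P(data | H) works out to: P(data | bag A) = (3/9)(2/8)(6/7) = 0.071429; P(data | bag B) = (2/5)(1/4)(3/3) = 0.1; P(data | bag C) = (3/7)(2/6)(4/5) = 0.11429; P(data | bag D) = (9/12)(8/11)(3/10) = 0.16364.
Multiplying each by its prior: 1/4 · 0.071429 = 0.017857, 3/8 · 0.1 = 0.0375, 1/4 · 0.11429 = 0.028571, 1/8 · 0.16364 = 0.020455; summing to 0.10438.
Dividing through by the total gives posterior P(bag A | data) = 0.17107, P(bag B | data) = 0.35925, P(bag C | data) = 0.27372, P(bag D | data) = 0.19596.
Averaging over the posterior, P(red next | data) = (5/6)(0.17107) + (1)(0.35925) + (3/4)(0.27372) + (2/9)(0.19596) = 0.75065.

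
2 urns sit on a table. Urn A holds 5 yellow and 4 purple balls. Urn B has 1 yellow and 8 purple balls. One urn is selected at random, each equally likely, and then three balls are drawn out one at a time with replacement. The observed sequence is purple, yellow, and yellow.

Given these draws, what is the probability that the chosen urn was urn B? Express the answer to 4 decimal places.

Compute the likelihood of the observed sequence for each case: P(data | urn A) = (4/9)(5/9)(5/9) = 100/729; P(data | urn B) = (8/9)(1/9)(1/9) = 8/729.
Weighting by the prior gives 1/2 · 100/729 = 50/729, 1/2 · 8/729 = 4/729; these sum to 2/27.
By Bayes' rule, P(urn B | data) = (4/729) / (2/27) = 2/27.

0.0741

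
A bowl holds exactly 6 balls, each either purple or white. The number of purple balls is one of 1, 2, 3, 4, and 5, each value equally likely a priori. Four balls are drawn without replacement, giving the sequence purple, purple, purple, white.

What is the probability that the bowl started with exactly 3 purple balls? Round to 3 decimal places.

For each hypothesis, P(data | H) works out to: P(data | r = 1) = (1/6)(0/5) = 0; P(data | r = 2) = (2/6)(1/5)(0/4) = 0; P(data | r = 3) = (3/6)(2/5)(1/4)(3/3) = 1/20; P(data | r = 4) = (4/6)(3/5)(2/4)(2/3) = 2/15; P(data | r = 5) = (5/6)(4/5)(3/4)(1/3) = 1/6.
The prior-weighted likelihoods are 1/5 · 0 = 0, 1/5 · 0 = 0, 1/5 · 1/20 = 1/100, 1/5 · 2/15 = 2/75, 1/5 · 1/6 = 1/30; with total 7/100.
So P(r = 3 | data) = (1/100) / (7/100) = 1/7.

0.143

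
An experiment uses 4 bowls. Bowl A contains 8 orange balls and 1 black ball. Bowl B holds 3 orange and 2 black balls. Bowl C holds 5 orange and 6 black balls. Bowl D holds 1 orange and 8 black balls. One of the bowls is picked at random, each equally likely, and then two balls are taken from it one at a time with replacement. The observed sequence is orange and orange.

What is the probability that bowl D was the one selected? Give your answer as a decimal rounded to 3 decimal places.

0.009

For each hypothesis, P(data | H) works out to: P(data | bowl A) = (8/9)(8/9) = 0.79012; P(data | bowl B) = (3/5)(3/5) = 0.36; P(data | bowl C) = (5/11)(5/11) = 0.20661; P(data | bowl D) = (1/9)(1/9) = 0.012346.
Weighting by the prior gives 1/4 · 0.79012 = 0.19753, 1/4 · 0.36 = 0.09, 1/4 · 0.20661 = 0.051653, 1/4 · 0.012346 = 0.0030864; summing to 0.34227.
Hence P(bowl D | data) = (0.0030864) / (0.34227) = 0.0090175.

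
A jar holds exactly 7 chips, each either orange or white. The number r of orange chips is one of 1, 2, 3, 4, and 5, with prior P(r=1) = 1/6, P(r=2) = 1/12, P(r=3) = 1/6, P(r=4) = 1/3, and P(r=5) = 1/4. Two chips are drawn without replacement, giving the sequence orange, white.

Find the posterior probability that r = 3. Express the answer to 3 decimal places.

0.194

For each hypothesis, P(data | H) works out to: P(data | r = 1) = (1/7)(6/6) = 1/7; P(data | r = 2) = (2/7)(5/6) = 5/21; P(data | r = 3) = (3/7)(4/6) = 2/7; P(data | r = 4) = (4/7)(3/6) = 2/7; P(data | r = 5) = (5/7)(2/6) = 5/21.
Weighting by the prior gives 1/6 · 1/7 = 1/42, 1/12 · 5/21 = 5/252, 1/6 · 2/7 = 1/21, 1/3 · 2/7 = 2/21, 1/4 · 5/21 = 5/84; these sum to 31/126.
Hence P(r = 3 | data) = (1/21) / (31/126) = 6/31.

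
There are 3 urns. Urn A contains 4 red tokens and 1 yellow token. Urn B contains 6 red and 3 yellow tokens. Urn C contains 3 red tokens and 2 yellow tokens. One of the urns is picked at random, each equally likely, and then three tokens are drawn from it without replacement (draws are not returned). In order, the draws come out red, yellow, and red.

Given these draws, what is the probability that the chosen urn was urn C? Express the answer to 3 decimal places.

0.346

The likelihood of the observed sequence under each hypothesis: P(data | urn A) = (4/5)(1/4)(3/3) = 1/5; P(data | urn B) = (6/9)(3/8)(5/7) = 5/28; P(data | urn C) = (3/5)(2/4)(2/3) = 1/5.
Weighting by the prior gives 1/3 · 1/5 = 1/15, 1/3 · 5/28 = 5/84, 1/3 · 1/5 = 1/15; summing to 27/140.
By Bayes' rule, P(urn C | data) = (1/15) / (27/140) = 28/81.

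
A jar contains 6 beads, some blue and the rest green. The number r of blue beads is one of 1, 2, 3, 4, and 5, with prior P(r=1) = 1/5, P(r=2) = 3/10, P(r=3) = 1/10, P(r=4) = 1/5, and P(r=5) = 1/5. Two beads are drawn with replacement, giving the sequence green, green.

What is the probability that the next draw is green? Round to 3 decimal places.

The likelihood of the observed sequence under each hypothesis: P(data | r = 1) = (5/6)(5/6) = 25/36; P(data | r = 2) = (4/6)(4/6) = 4/9; P(data | r = 3) = (3/6)(3/6) = 1/4; P(data | r = 4) = (2/6)(2/6) = 1/9; P(data | r = 5) = (1/6)(1/6) = 1/36.
The prior-weighted likelihoods are 1/5 · 25/36 = 5/36, 3/10 · 4/9 = 2/15, 1/10 · 1/4 = 1/40, 1/5 · 1/9 = 1/45, 1/5 · 1/36 = 1/180; with total 13/40.
The posterior is then P(r = 1 | data) = 50/117, P(r = 2 | data) = 16/39, P(r = 3 | data) = 1/13, P(r = 4 | data) = 8/117, P(r = 5 | data) = 2/117.
Averaging over the posterior, P(green next | data) = (5/6)(50/117) + (2/3)(16/39) + (1/2)(1/13) + (1/3)(8/117) + (1/6)(2/117) = 487/702.

0.694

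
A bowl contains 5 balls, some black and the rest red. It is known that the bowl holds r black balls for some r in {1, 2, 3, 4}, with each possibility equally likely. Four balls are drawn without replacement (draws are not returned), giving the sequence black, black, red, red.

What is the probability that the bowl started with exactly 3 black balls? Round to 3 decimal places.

0.500

The likelihood of the observed sequence under each hypothesis: P(data | r = 1) = (1/5)(0/4) = 0; P(data | r = 2) = (2/5)(1/4)(3/3)(2/2) = 1/10; P(data | r = 3) = (3/5)(2/4)(2/3)(1/2) = 1/10; P(data | r = 4) = (4/5)(3/4)(1/3)(0/2) = 0.
Weighting by the prior gives 1/4 · 0 = 0, 1/4 · 1/10 = 1/40, 1/4 · 1/10 = 1/40, 1/4 · 0 = 0; with total 1/20.
So P(r = 3 | data) = (1/40) / (1/20) = 1/2.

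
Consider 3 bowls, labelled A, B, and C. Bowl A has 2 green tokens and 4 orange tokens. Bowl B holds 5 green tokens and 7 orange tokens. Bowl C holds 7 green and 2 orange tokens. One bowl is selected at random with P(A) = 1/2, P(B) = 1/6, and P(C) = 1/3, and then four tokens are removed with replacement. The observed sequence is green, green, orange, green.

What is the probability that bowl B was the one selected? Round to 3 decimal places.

0.130

Compute the likelihood of the observed sequence for each case: P(data | bowl A) = (2/6)(2/6)(4/6)(2/6) = 0.024691; P(data | bowl B) = (5/12)(5/12)(7/12)(5/12) = 0.042197; P(data | bowl C) = (7/9)(7/9)(2/9)(7/9) = 0.10456.
Multiplying each by its prior: 1/2 · 0.024691 = 0.012346, 1/6 · 0.042197 = 0.0070329, 1/3 · 0.10456 = 0.034852; these sum to 0.054231.
By Bayes' rule, P(bowl B | data) = (0.0070329) / (0.054231) = 0.12968.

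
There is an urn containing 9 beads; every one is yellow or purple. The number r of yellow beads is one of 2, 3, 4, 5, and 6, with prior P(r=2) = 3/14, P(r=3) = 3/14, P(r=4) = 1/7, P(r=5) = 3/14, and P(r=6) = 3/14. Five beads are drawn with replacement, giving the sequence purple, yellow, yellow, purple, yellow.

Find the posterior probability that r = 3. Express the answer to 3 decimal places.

Compute the likelihood of the observed sequence for each case: P(data | r = 2) = (7/9)(2/9)(2/9)(7/9)(2/9) = 0.0066386; P(data | r = 3) = (6/9)(3/9)(3/9)(6/9)(3/9) = 0.016461; P(data | r = 4) = (5/9)(4/9)(4/9)(5/9)(4/9) = 0.027096; P(data | r = 5) = (4/9)(5/9)(5/9)(4/9)(5/9) = 0.03387; P(data | r = 6) = (3/9)(6/9)(6/9)(3/9)(6/9) = 0.032922.
Weighting by the prior gives 3/14 · 0.0066386 = 0.0014225, 3/14 · 0.016461 = 0.0035273, 1/7 · 0.027096 = 0.0038709, 3/14 · 0.03387 = 0.0072579, 3/14 · 0.032922 = 0.0070547; summing to 0.023133.
So P(r = 3 | data) = (0.0035273) / (0.023133) = 0.15248.

0.152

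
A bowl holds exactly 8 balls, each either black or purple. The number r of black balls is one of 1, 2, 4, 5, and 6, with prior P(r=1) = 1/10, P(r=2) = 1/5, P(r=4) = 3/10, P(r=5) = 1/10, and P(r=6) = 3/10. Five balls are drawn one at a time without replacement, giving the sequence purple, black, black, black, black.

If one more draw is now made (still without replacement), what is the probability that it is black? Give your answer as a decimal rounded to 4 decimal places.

0.5556

Under each hypothesis, the probability of the observed sequence is: P(data | r = 1) = (7/8)(1/7)(0/6) = 0; P(data | r = 2) = (6/8)(2/7)(1/6)(0/5) = 0; P(data | r = 4) = (4/8)(4/7)(3/6)(2/5)(1/4) = 0.014286; P(data | r = 5) = (3/8)(5/7)(4/6)(3/5)(2/4) = 0.053571; P(data | r = 6) = (2/8)(6/7)(5/6)(4/5)(3/4) = 0.10714.
The prior-weighted likelihoods are 1/10 · 0 = 0, 1/5 · 0 = 0, 3/10 · 0.014286 = 0.0042857, 1/10 · 0.053571 = 0.0053571, 3/10 · 0.10714 = 0.032143; with total 0.041786.
Dividing through by the total gives posterior P(r = 1 | data) = 0, P(r = 2 | data) = 0, P(r = 4 | data) = 0.10256, P(r = 5 | data) = 0.12821, P(r = 6 | data) = 0.76923.
The predictive probability is P(black next | data) = (0)(0.10256) + (1/3)(0.12821) + (2/3)(0.76923) = 0.55556.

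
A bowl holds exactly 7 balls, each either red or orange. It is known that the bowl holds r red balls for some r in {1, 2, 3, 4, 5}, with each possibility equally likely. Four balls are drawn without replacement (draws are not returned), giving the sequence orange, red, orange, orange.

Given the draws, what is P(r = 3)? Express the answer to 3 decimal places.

0.214

Under each hypothesis, the probability of the observed sequence is: P(data | r = 1) = (6/7)(1/6)(5/5)(4/4) = 1/7; P(data | r = 2) = (5/7)(2/6)(4/5)(3/4) = 1/7; P(data | r = 3) = (4/7)(3/6)(3/5)(2/4) = 3/35; P(data | r = 4) = (3/7)(4/6)(2/5)(1/4) = 1/35; P(data | r = 5) = (2/7)(5/6)(1/5)(0/4) = 0.
The prior-weighted likelihoods are 1/5 · 1/7 = 1/35, 1/5 · 1/7 = 1/35, 1/5 · 3/35 = 3/175, 1/5 · 1/35 = 1/175, 1/5 · 0 = 0; these sum to 2/25.
Therefore the posterior P(r = 3 | data) = (3/175) / (2/25) = 3/14.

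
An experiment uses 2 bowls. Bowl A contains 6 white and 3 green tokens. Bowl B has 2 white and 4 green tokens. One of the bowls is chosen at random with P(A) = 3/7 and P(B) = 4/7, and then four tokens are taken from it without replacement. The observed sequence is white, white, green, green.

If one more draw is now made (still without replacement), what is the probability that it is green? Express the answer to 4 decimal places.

0.6791

The likelihood of the observed sequence under each hypothesis: P(data | bowl A) = (6/9)(5/8)(3/7)(2/6) = 0.059524; P(data | bowl B) = (2/6)(1/5)(4/4)(3/3) = 0.066667.
Weighting by the prior gives 3/7 · 0.059524 = 0.02551, 4/7 · 0.066667 = 0.038095; summing to 0.063605.
Dividing through by the total gives posterior P(bowl A | data) = 0.40107, P(bowl B | data) = 0.59893.
So P(green next | data) = Σ P(green next | H) P(H | data) = (1/5)(0.40107) + (1)(0.59893) = 0.67914.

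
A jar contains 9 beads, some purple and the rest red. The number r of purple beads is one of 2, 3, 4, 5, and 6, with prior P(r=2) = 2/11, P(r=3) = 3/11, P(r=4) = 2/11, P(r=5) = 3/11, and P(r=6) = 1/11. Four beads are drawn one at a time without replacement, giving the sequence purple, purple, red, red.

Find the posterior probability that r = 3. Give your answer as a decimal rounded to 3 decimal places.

0.259

The likelihood of the observed sequence under each hypothesis: P(data | r = 2) = (2/9)(1/8)(7/7)(6/6) = 1/36; P(data | r = 3) = (3/9)(2/8)(6/7)(5/6) = 5/84; P(data | r = 4) = (4/9)(3/8)(5/7)(4/6) = 5/63; P(data | r = 5) = (5/9)(4/8)(4/7)(3/6) = 5/63; P(data | r = 6) = (6/9)(5/8)(3/7)(2/6) = 5/84.
Multiplying each by its prior: 2/11 · 1/36 = 1/198, 3/11 · 5/84 = 5/308, 2/11 · 5/63 = 10/693, 3/11 · 5/63 = 5/231, 1/11 · 5/84 = 5/924; summing to 29/462.
By Bayes' rule, P(r = 3 | data) = (5/308) / (29/462) = 15/58.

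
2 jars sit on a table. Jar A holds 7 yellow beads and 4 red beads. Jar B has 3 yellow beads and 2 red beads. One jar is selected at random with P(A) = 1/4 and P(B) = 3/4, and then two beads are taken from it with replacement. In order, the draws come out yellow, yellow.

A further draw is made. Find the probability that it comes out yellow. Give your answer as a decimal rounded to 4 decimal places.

The likelihood of the observed sequence under each hypothesis: P(data | jar A) = (7/11)(7/11) = 0.40496; P(data | jar B) = (3/5)(3/5) = 0.36.
Multiplying each by its prior: 1/4 · 0.40496 = 0.10124, 3/4 · 0.36 = 0.27; these sum to 0.37124.
The posterior is then P(jar A | data) = 0.27271, P(jar B | data) = 0.72729.
Averaging over the posterior, P(yellow next | data) = (7/11)(0.27271) + (3/5)(0.72729) = 0.60992.

0.6099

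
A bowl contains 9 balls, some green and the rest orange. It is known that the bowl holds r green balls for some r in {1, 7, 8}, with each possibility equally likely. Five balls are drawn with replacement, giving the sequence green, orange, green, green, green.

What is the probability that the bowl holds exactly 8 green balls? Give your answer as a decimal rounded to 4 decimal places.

0.4599

For each hypothesis, P(data | H) works out to: P(data | r = 1) = (1/9)(8/9)(1/9)(1/9)(1/9) = 0.00013548; P(data | r = 7) = (7/9)(2/9)(7/9)(7/9)(7/9) = 0.081322; P(data | r = 8) = (8/9)(1/9)(8/9)(8/9)(8/9) = 0.069366.
Weighting by the prior gives 1/3 · 0.00013548 = 4.516e-05, 1/3 · 0.081322 = 0.027107, 1/3 · 0.069366 = 0.023122; these sum to 0.050275.
Therefore the posterior P(r = 8 | data) = (0.023122) / (0.050275) = 0.45991.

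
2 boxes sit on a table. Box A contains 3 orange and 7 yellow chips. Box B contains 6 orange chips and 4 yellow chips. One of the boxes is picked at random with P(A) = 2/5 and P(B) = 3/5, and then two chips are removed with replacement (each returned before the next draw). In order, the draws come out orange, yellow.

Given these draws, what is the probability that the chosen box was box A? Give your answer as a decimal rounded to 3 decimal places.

Under each hypothesis, the probability of the observed sequence is: P(data | box A) = (3/10)(7/10) = 21/100; P(data | box B) = (6/10)(4/10) = 6/25.
Weighting by the prior gives 2/5 · 21/100 = 21/250, 3/5 · 6/25 = 18/125; with total 57/250.
So P(box A | data) = (21/250) / (57/250) = 7/19.

0.368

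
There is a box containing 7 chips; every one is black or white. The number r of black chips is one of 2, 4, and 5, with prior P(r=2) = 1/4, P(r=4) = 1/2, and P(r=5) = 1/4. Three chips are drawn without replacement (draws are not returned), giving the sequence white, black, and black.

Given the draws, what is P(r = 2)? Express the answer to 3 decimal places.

Compute the likelihood of the observed sequence for each case: P(data | r = 2) = (5/7)(2/6)(1/5) = 1/21; P(data | r = 4) = (3/7)(4/6)(3/5) = 6/35; P(data | r = 5) = (2/7)(5/6)(4/5) = 4/21.
Weighting by the prior gives 1/4 · 1/21 = 1/84, 1/2 · 6/35 = 3/35, 1/4 · 4/21 = 1/21; summing to 61/420.
By Bayes' rule, P(r = 2 | data) = (1/84) / (61/420) = 5/61.

0.082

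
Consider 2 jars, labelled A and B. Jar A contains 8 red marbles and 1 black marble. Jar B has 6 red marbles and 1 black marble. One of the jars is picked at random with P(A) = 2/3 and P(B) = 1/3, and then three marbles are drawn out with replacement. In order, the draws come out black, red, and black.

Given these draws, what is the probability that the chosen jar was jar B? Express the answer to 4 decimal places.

The likelihood of the observed sequence under each hypothesis: P(data | jar A) = (1/9)(8/9)(1/9) = 0.010974; P(data | jar B) = (1/7)(6/7)(1/7) = 0.017493.
Multiplying each by its prior: 2/3 · 0.010974 = 0.007316, 1/3 · 0.017493 = 0.0058309; summing to 0.013147.
Hence P(jar B | data) = (0.0058309) / (0.013147) = 0.44352.

0.4435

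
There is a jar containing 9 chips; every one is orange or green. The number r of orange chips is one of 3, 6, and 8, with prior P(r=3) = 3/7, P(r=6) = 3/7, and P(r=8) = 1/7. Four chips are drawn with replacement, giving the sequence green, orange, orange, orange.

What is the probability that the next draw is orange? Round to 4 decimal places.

0.6503

The likelihood of the observed sequence under each hypothesis: P(data | r = 3) = (6/9)(3/9)(3/9)(3/9) = 0.024691; P(data | r = 6) = (3/9)(6/9)(6/9)(6/9) = 0.098765; P(data | r = 8) = (1/9)(8/9)(8/9)(8/9) = 0.078037.
The prior-weighted likelihoods are 3/7 · 0.024691 = 0.010582, 3/7 · 0.098765 = 0.042328, 1/7 · 0.078037 = 0.011148; these sum to 0.064058.
Normalising, the posterior is P(r = 3 | data) = 0.16519, P(r = 6 | data) = 0.66077, P(r = 8 | data) = 0.17403.
The predictive probability is P(orange next | data) = (1/3)(0.16519) + (2/3)(0.66077) + (8/9)(0.17403) = 0.65028.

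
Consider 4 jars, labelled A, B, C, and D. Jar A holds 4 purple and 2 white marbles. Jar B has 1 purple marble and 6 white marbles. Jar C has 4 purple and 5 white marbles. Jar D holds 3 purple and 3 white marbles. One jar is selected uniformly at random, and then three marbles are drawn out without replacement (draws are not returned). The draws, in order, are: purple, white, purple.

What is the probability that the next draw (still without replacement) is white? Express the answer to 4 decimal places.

0.5245

For each hypothesis, P(data | H) works out to: P(data | jar A) = (4/6)(2/5)(3/4) = 0.2; P(data | jar B) = (1/7)(6/6)(0/5) = 0; P(data | jar C) = (4/9)(5/8)(3/7) = 0.11905; P(data | jar D) = (3/6)(3/5)(2/4) = 0.15.
Weighting by the prior gives 1/4 · 0.2 = 0.05, 1/4 · 0 = 0, 1/4 · 0.11905 = 0.029762, 1/4 · 0.15 = 0.0375; summing to 0.11726.
The posterior is then P(jar A | data) = 0.4264, P(jar B | data) = 0, P(jar C | data) = 0.25381, P(jar D | data) = 0.3198.
Averaging over the posterior, P(white next | data) = (1/3)(0.4264) + (2/3)(0.25381) + (2/3)(0.3198) = 0.52453.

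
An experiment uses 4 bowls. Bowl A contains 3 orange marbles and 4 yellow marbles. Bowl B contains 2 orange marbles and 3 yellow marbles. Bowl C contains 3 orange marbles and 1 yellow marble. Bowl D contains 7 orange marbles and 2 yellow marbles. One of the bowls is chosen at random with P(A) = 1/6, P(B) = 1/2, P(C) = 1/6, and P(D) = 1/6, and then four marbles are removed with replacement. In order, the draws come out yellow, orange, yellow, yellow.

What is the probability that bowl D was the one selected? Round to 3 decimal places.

Under each hypothesis, the probability of the observed sequence is: P(data | bowl A) = (4/7)(3/7)(4/7)(4/7) = 0.079967; P(data | bowl B) = (3/5)(2/5)(3/5)(3/5) = 0.0864; P(data | bowl C) = (1/4)(3/4)(1/4)(1/4) = 0.011719; P(data | bowl D) = (2/9)(7/9)(2/9)(2/9) = 0.0085353.
Weighting by the prior gives 1/6 · 0.079967 = 0.013328, 1/2 · 0.0864 = 0.0432, 1/6 · 0.011719 = 0.0019531, 1/6 · 0.0085353 = 0.0014225; these sum to 0.059903.
Therefore the posterior P(bowl D | data) = (0.0014225) / (0.059903) = 0.023747.

0.024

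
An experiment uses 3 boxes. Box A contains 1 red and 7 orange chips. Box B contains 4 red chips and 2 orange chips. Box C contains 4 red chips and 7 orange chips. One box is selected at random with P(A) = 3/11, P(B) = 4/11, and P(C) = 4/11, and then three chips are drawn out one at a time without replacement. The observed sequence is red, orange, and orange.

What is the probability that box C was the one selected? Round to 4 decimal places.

0.5141

The likelihood of the observed sequence under each hypothesis: P(data | box A) = (1/8)(7/7)(6/6) = 0.125; P(data | box B) = (4/6)(2/5)(1/4) = 0.066667; P(data | box C) = (4/11)(7/10)(6/9) = 0.1697.
The prior-weighted likelihoods are 3/11 · 0.125 = 0.034091, 4/11 · 0.066667 = 0.024242, 4/11 · 0.1697 = 0.061708; these sum to 0.12004.
By Bayes' rule, P(box C | data) = (0.061708) / (0.12004) = 0.51406.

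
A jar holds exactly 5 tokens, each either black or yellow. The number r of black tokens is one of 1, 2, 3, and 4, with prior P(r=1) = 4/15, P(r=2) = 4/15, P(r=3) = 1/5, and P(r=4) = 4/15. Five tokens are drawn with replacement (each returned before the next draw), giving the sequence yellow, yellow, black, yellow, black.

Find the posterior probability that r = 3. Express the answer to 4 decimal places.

0.2231

Under each hypothesis, the probability of the observed sequence is: P(data | r = 1) = (4/5)(4/5)(1/5)(4/5)(1/5) = 0.02048; P(data | r = 2) = (3/5)(3/5)(2/5)(3/5)(2/5) = 0.03456; P(data | r = 3) = (2/5)(2/5)(3/5)(2/5)(3/5) = 0.02304; P(data | r = 4) = (1/5)(1/5)(4/5)(1/5)(4/5) = 0.00512.
The prior-weighted likelihoods are 4/15 · 0.02048 = 0.0054613, 4/15 · 0.03456 = 0.009216, 1/5 · 0.02304 = 0.004608, 4/15 · 0.00512 = 0.0013653; these sum to 0.020651.
Hence P(r = 3 | data) = (0.004608) / (0.020651) = 0.22314.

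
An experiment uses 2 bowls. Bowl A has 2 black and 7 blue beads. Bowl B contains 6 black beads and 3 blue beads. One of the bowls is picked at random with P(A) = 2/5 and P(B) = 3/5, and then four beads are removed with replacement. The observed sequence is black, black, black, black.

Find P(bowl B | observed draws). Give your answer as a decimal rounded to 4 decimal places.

For each hypothesis, P(data | H) works out to: P(data | bowl A) = (2/9)(2/9)(2/9)(2/9) = 0.0024387; P(data | bowl B) = (6/9)(6/9)(6/9)(6/9) = 0.19753.
Multiplying each by its prior: 2/5 · 0.0024387 = 0.00097546, 3/5 · 0.19753 = 0.11852; with total 0.11949.
Therefore the posterior P(bowl B | data) = (0.11852) / (0.11949) = 0.99184.

0.9918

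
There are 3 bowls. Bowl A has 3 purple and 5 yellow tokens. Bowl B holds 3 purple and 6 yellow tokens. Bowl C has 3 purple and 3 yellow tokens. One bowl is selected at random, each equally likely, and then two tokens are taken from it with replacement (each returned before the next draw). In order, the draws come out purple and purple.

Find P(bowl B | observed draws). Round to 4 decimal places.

0.2215

Under each hypothesis, the probability of the observed sequence is: P(data | bowl A) = (3/8)(3/8) = 0.14062; P(data | bowl B) = (3/9)(3/9) = 0.11111; P(data | bowl C) = (3/6)(3/6) = 0.25.
The prior-weighted likelihoods are 1/3 · 0.14062 = 0.046875, 1/3 · 0.11111 = 0.037037, 1/3 · 0.25 = 0.083333; these sum to 0.16725.
Hence P(bowl B | data) = (0.037037) / (0.16725) = 0.22145.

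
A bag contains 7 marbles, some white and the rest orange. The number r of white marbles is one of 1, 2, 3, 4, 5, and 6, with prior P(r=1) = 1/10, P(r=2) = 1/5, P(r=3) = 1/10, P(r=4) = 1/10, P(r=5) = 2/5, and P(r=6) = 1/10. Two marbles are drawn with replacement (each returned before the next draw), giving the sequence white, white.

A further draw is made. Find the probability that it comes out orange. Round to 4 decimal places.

Under each hypothesis, the probability of the observed sequence is: P(data | r = 1) = (1/7)(1/7) = 1/49; P(data | r = 2) = (2/7)(2/7) = 4/49; P(data | r = 3) = (3/7)(3/7) = 9/49; P(data | r = 4) = (4/7)(4/7) = 16/49; P(data | r = 5) = (5/7)(5/7) = 25/49; P(data | r = 6) = (6/7)(6/7) = 36/49.
The prior-weighted likelihoods are 1/10 · 1/49 = 1/490, 1/5 · 4/49 = 4/245, 1/10 · 9/49 = 9/490, 1/10 · 16/49 = 8/245, 2/5 · 25/49 = 10/49, 1/10 · 36/49 = 18/245; these sum to 17/49.
The posterior is then P(r = 1 | data) = 1/170, P(r = 2 | data) = 4/85, P(r = 3 | data) = 9/170, P(r = 4 | data) = 8/85, P(r = 5 | data) = 10/17, P(r = 6 | data) = 18/85.
The predictive probability is P(orange next | data) = (6/7)(1/170) + (5/7)(4/85) + (4/7)(9/170) + (3/7)(8/85) + (2/7)(10/17) + (1/7)(18/85) = 183/595.

0.3076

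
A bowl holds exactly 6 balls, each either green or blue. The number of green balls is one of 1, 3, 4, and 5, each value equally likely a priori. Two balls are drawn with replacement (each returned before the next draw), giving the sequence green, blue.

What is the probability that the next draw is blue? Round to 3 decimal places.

0.451

Under each hypothesis, the probability of the observed sequence is: P(data | r = 1) = (1/6)(5/6) = 5/36; P(data | r = 3) = (3/6)(3/6) = 1/4; P(data | r = 4) = (4/6)(2/6) = 2/9; P(data | r = 5) = (5/6)(1/6) = 5/36.
Weighting by the prior gives 1/4 · 5/36 = 5/144, 1/4 · 1/4 = 1/16, 1/4 · 2/9 = 1/18, 1/4 · 5/36 = 5/144; these sum to 3/16.
Normalising, the posterior is P(r = 1 | data) = 5/27, P(r = 3 | data) = 1/3, P(r = 4 | data) = 8/27, P(r = 5 | data) = 5/27.
Averaging over the posterior, P(blue next | data) = (5/6)(5/27) + (1/2)(1/3) + (1/3)(8/27) + (1/6)(5/27) = 73/162.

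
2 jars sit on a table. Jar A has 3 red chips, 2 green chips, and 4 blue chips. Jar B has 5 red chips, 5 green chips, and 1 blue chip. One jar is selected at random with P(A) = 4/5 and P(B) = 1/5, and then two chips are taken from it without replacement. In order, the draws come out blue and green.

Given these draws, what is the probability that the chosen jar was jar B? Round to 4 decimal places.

For each hypothesis, P(data | H) works out to: P(data | jar A) = (4/9)(2/8) = 1/9; P(data | jar B) = (1/11)(5/10) = 1/22.
The prior-weighted likelihoods are 4/5 · 1/9 = 4/45, 1/5 · 1/22 = 1/110; summing to 97/990.
Hence P(jar B | data) = (1/110) / (97/990) = 9/97.

0.0928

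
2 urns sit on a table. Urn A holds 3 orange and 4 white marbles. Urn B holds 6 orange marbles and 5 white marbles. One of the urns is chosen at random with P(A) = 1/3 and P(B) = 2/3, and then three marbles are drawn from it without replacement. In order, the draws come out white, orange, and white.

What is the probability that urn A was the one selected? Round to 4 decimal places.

For each hypothesis, P(data | H) works out to: P(data | urn A) = (4/7)(3/6)(3/5) = 0.17143; P(data | urn B) = (5/11)(6/10)(4/9) = 0.12121.
The prior-weighted likelihoods are 1/3 · 0.17143 = 0.057143, 2/3 · 0.12121 = 0.080808; these sum to 0.13795.
Hence P(urn A | data) = (0.057143) / (0.13795) = 0.41423.

0.4142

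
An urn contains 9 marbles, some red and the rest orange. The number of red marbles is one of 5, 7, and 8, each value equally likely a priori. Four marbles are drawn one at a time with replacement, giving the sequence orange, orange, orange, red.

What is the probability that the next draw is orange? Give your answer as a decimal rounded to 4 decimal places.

The likelihood of the observed sequence under each hypothesis: P(data | r = 5) = (4/9)(4/9)(4/9)(5/9) = 0.048773; P(data | r = 7) = (2/9)(2/9)(2/9)(7/9) = 0.0085353; P(data | r = 8) = (1/9)(1/9)(1/9)(8/9) = 0.0012193.
Multiplying each by its prior: 1/3 · 0.048773 = 0.016258, 1/3 · 0.0085353 = 0.0028451, 1/3 · 0.0012193 = 0.00040644; with total 0.019509.
Normalising, the posterior is P(r = 5 | data) = 0.83333, P(r = 7 | data) = 0.14583, P(r = 8 | data) = 0.020833.
Averaging over the posterior, P(orange next | data) = (4/9)(0.83333) + (2/9)(0.14583) + (1/9)(0.020833) = 0.40509.

0.4051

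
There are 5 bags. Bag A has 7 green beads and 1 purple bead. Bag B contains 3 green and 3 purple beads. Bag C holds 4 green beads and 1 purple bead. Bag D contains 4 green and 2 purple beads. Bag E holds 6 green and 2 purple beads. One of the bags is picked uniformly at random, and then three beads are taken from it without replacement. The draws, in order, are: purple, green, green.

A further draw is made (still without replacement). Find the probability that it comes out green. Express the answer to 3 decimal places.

0.763

Under each hypothesis, the probability of the observed sequence is: P(data | bag A) = (1/8)(7/7)(6/6) = 0.125; P(data | bag B) = (3/6)(3/5)(2/4) = 0.15; P(data | bag C) = (1/5)(4/4)(3/3) = 0.2; P(data | bag D) = (2/6)(4/5)(3/4) = 0.2; P(data | bag E) = (2/8)(6/7)(5/6) = 0.17857.
Multiplying each by its prior: 1/5 · 0.125 = 0.025, 1/5 · 0.15 = 0.03, 1/5 · 0.2 = 0.04, 1/5 · 0.2 = 0.04, 1/5 · 0.17857 = 0.035714; summing to 0.17071.
The posterior is then P(bag A | data) = 0.14644, P(bag B | data) = 0.17573, P(bag C | data) = 0.23431, P(bag D | data) = 0.23431, P(bag E | data) = 0.20921.
Averaging over the posterior, P(green next | data) = (1)(0.14644) + (1/3)(0.17573) + (1)(0.23431) + (2/3)(0.23431) + (4/5)(0.20921) = 0.7629.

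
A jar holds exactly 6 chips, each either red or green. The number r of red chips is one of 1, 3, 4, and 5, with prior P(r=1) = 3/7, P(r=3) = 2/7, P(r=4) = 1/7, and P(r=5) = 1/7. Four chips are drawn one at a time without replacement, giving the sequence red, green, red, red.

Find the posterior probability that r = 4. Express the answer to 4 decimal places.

Under each hypothesis, the probability of the observed sequence is: P(data | r = 1) = (1/6)(5/5)(0/4) = 0; P(data | r = 3) = (3/6)(3/5)(2/4)(1/3) = 1/20; P(data | r = 4) = (4/6)(2/5)(3/4)(2/3) = 2/15; P(data | r = 5) = (5/6)(1/5)(4/4)(3/3) = 1/6.
Multiplying each by its prior: 3/7 · 0 = 0, 2/7 · 1/20 = 1/70, 1/7 · 2/15 = 2/105, 1/7 · 1/6 = 1/42; with total 2/35.
Hence P(r = 4 | data) = (2/105) / (2/35) = 1/3.

0.3333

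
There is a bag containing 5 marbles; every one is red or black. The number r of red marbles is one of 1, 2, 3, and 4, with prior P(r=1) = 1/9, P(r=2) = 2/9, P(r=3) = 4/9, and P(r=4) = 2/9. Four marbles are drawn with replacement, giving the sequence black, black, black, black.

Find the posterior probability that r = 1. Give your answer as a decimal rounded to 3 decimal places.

0.529

Compute the likelihood of the observed sequence for each case: P(data | r = 1) = (4/5)(4/5)(4/5)(4/5) = 0.4096; P(data | r = 2) = (3/5)(3/5)(3/5)(3/5) = 0.1296; P(data | r = 3) = (2/5)(2/5)(2/5)(2/5) = 0.0256; P(data | r = 4) = (1/5)(1/5)(1/5)(1/5) = 0.0016.
Weighting by the prior gives 1/9 · 0.4096 = 0.045511, 2/9 · 0.1296 = 0.0288, 4/9 · 0.0256 = 0.011378, 2/9 · 0.0016 = 0.00035556; these sum to 0.086044.
By Bayes' rule, P(r = 1 | data) = (0.045511) / (0.086044) = 0.52893.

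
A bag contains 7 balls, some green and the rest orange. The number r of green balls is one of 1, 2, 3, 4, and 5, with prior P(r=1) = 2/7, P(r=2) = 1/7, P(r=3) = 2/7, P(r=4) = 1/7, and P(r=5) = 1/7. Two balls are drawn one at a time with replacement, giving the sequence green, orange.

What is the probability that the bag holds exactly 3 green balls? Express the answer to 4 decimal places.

0.3529

For each hypothesis, P(data | H) works out to: P(data | r = 1) = (1/7)(6/7) = 6/49; P(data | r = 2) = (2/7)(5/7) = 10/49; P(data | r = 3) = (3/7)(4/7) = 12/49; P(data | r = 4) = (4/7)(3/7) = 12/49; P(data | r = 5) = (5/7)(2/7) = 10/49.
Weighting by the prior gives 2/7 · 6/49 = 12/343, 1/7 · 10/49 = 10/343, 2/7 · 12/49 = 24/343, 1/7 · 12/49 = 12/343, 1/7 · 10/49 = 10/343; these sum to 68/343.
So P(r = 3 | data) = (24/343) / (68/343) = 6/17.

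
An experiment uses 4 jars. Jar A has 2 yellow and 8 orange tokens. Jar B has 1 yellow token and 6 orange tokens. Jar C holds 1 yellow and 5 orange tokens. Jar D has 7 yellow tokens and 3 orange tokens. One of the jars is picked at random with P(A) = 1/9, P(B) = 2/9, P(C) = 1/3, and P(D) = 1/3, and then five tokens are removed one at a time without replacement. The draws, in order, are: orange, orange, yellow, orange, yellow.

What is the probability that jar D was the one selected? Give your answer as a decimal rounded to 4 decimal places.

Compute the likelihood of the observed sequence for each case: P(data | jar A) = (8/10)(7/9)(2/8)(6/7)(1/6) = 0.022222; P(data | jar B) = (6/7)(5/6)(1/5)(4/4)(0/3) = 0; P(data | jar C) = (5/6)(4/5)(1/4)(3/3)(0/2) = 0; P(data | jar D) = (3/10)(2/9)(7/8)(1/7)(6/6) = 0.0083333.
Weighting by the prior gives 1/9 · 0.022222 = 0.0024691, 2/9 · 0 = 0, 1/3 · 0 = 0, 1/3 · 0.0083333 = 0.0027778; summing to 0.0052469.
Hence P(jar D | data) = (0.0027778) / (0.0052469) = 0.52941.

0.5294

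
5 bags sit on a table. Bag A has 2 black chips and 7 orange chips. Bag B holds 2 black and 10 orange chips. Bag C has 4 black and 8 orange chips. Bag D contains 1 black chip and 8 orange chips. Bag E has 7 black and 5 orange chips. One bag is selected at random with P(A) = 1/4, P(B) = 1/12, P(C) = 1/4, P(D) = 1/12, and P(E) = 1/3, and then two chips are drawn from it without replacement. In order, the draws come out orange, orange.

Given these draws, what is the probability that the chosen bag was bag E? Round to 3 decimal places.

0.119

The likelihood of the observed sequence under each hypothesis: P(data | bag A) = (7/9)(6/8) = 0.58333; P(data | bag B) = (10/12)(9/11) = 0.68182; P(data | bag C) = (8/12)(7/11) = 0.42424; P(data | bag D) = (8/9)(7/8) = 0.77778; P(data | bag E) = (5/12)(4/11) = 0.15152.
The prior-weighted likelihoods are 1/4 · 0.58333 = 0.14583, 1/12 · 0.68182 = 0.056818, 1/4 · 0.42424 = 0.10606, 1/12 · 0.77778 = 0.064815, 1/3 · 0.15152 = 0.050505; with total 0.42403.
By Bayes' rule, P(bag E | data) = (0.050505) / (0.42403) = 0.11911.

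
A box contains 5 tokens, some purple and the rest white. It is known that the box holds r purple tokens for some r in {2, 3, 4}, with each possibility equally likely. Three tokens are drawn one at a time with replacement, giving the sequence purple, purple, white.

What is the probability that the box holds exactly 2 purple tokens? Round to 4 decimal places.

0.2609

The likelihood of the observed sequence under each hypothesis: P(data | r = 2) = (2/5)(2/5)(3/5) = 12/125; P(data | r = 3) = (3/5)(3/5)(2/5) = 18/125; P(data | r = 4) = (4/5)(4/5)(1/5) = 16/125.
Multiplying each by its prior: 1/3 · 12/125 = 4/125, 1/3 · 18/125 = 6/125, 1/3 · 16/125 = 16/375; these sum to 46/375.
Hence P(r = 2 | data) = (4/125) / (46/375) = 6/23.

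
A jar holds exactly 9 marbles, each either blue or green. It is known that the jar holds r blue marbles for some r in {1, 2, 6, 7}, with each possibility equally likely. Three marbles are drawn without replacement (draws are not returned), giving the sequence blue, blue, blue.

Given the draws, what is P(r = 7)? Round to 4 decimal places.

Compute the likelihood of the observed sequence for each case: P(data | r = 1) = (1/9)(0/8) = 0; P(data | r = 2) = (2/9)(1/8)(0/7) = 0; P(data | r = 6) = (6/9)(5/8)(4/7) = 5/21; P(data | r = 7) = (7/9)(6/8)(5/7) = 5/12.
Multiplying each by its prior: 1/4 · 0 = 0, 1/4 · 0 = 0, 1/4 · 5/21 = 5/84, 1/4 · 5/12 = 5/48; with total 55/336.
By Bayes' rule, P(r = 7 | data) = (5/48) / (55/336) = 7/11.

0.6364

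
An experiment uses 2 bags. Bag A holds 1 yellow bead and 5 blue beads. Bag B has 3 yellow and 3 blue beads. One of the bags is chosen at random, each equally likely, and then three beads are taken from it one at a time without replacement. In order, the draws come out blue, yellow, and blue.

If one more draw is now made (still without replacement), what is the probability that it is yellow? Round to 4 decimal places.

0.3158

The likelihood of the observed sequence under each hypothesis: P(data | bag A) = (5/6)(1/5)(4/4) = 1/6; P(data | bag B) = (3/6)(3/5)(2/4) = 3/20.
The prior-weighted likelihoods are 1/2 · 1/6 = 1/12, 1/2 · 3/20 = 3/40; summing to 19/120.
Normalising, the posterior is P(bag A | data) = 10/19, P(bag B | data) = 9/19.
The predictive probability is P(yellow next | data) = (0)(10/19) + (2/3)(9/19) = 6/19.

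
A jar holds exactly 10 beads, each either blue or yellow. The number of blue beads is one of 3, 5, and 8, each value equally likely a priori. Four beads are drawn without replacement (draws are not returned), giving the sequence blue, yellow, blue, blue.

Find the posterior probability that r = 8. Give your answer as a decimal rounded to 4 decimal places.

0.6627

Compute the likelihood of the observed sequence for each case: P(data | r = 3) = (3/10)(7/9)(2/8)(1/7) = 0.0083333; P(data | r = 5) = (5/10)(5/9)(4/8)(3/7) = 0.059524; P(data | r = 8) = (8/10)(2/9)(7/8)(6/7) = 0.13333.
Multiplying each by its prior: 1/3 · 0.0083333 = 0.0027778, 1/3 · 0.059524 = 0.019841, 1/3 · 0.13333 = 0.044444; these sum to 0.067063.
By Bayes' rule, P(r = 8 | data) = (0.044444) / (0.067063) = 0.66272.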